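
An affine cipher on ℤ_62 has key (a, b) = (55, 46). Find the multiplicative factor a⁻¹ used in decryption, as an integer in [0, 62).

Apply the Euclidean algorithm to 62 and 55:
62 = 1×55 + 7
55 = 7×7 + 6
7 = 1×6 + 1
6 = 6×1 + 0
Since gcd(55, 62) = 1, back-substitute to write 1 as a combination:
1 = 7 − 6
1 = −55 + 8·7
1 = 8·62 − 9·55
Thus 55·(-9) ≡ 1 (mod 62); reducing, -9 mod 62 = 53.

53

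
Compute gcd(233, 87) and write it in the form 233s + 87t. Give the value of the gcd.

Repeated division:
233 = 2·87 + 59
87 = 1·59 + 28
59 = 2·28 + 3
28 = 9·3 + 1
3 = 3·1 + 0
gcd(233, 87) = 1.
Back-substituting:
1 = 28 − 9·3
1 = −9·59 + 19·28
1 = 19·87 − 28·59
1 = −28·233 + 75·87
So 1 = (-28)·233 + (75)·87.

1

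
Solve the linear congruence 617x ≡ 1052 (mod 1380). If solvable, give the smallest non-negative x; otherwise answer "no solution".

First find gcd(617, 1380):
1380 = 2·617 + 146
617 = 4·146 + 33
146 = 4·33 + 14
33 = 2·14 + 5
14 = 2·5 + 4
5 = 1·4 + 1
4 = 4·1 + 0
gcd = 1, so a unique solution mod 1380 exists.
Back-substitute for the Bézout coefficients:
1 = 5 − 4
1 = −14 + 3·5
1 = 3·33 − 7·14
1 = −7·146 + 31·33
1 = 31·617 − 131·146
1 = −131·1380 + 293·617
So 617·(293) ≡ 1 (mod 1380), giving 617⁻¹ ≡ 293.
x ≡ 617⁻¹·1052 ≡ 293·1052 ≡ 496 (mod 1380).

496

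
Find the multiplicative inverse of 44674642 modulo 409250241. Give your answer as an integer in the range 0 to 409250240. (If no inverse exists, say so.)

Run Euclid on (409250241, 44674642):
409250241 = 9×44674642 + 7178463
44674642 = 6×7178463 + 1603864
7178463 = 4×1603864 + 763007
1603864 = 2×763007 + 77850
763007 = 9×77850 + 62357
77850 = 1×62357 + 15493
62357 = 4×15493 + 385
15493 = 40×385 + 93
385 = 4×93 + 13
93 = 7×13 + 2
13 = 6×2 + 1
2 = 2×1 + 0
The gcd is 1. Working backward:
1 = 13 − 6·2
1 = −6·93 + 43·13
1 = 43·385 − 178·93
1 = −178·15493 + 7163·385
1 = 7163·62357 − 28830·15493
1 = −28830·77850 + 35993·62357
1 = 35993·763007 − 352767·77850
1 = −352767·1603864 + 741527·763007
1 = 741527·7178463 − 3318875·1603864
1 = −3318875·44674642 + 20654777·7178463
1 = 20654777·409250241 − 189211868·44674642
So 44674642·(-189211868) ≡ 1 (mod 409250241), and -189211868 ≡ 220038373 (mod 409250241).

220038373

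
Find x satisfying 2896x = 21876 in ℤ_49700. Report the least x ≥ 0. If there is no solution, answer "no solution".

10356

First find gcd(2896, 49700):
49700 = 17*2896 + 468
2896 = 6*468 + 88
468 = 5*88 + 28
88 = 3*28 + 4
28 = 7*4 + 0
gcd = 4 and 4 | 21876, so solutions exist. Divide through by 4: 724x ≡ 5469 (mod 12425).
Now find 724⁻¹ mod 12425:
12425 = 17×724 + 117
724 = 6×117 + 22
117 = 5×22 + 7
22 = 3×7 + 1
7 = 7×1 + 0
Back-substitute:
1 = 22 − 3·7
1 = −3·117 + 16·22
1 = 16·724 − 99·117
1 = −99·12425 + 1699·724
So 724⁻¹ ≡ 1699 (mod 12425).
Then x ≡ 1699·5469 ≡ 10356 (mod 12425); the smallest non-negative solution is x = 10356.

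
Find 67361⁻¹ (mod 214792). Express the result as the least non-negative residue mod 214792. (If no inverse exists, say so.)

91129

Extended Euclidean algorithm:
214792 = 3×67361 + 12709
67361 = 5×12709 + 3816
12709 = 3×3816 + 1261
3816 = 3×1261 + 33
1261 = 38×33 + 7
33 = 4×7 + 5
7 = 1×5 + 2
5 = 2×2 + 1
2 = 2×1 + 0
The gcd is 1. Working backward:
1 = 5 − 2·2
1 = −2·7 + 3·5
1 = 3·33 − 14·7
1 = −14·1261 + 535·33
1 = 535·3816 − 1619·1261
1 = −1619·12709 + 5392·3816
1 = 5392·67361 − 28579·12709
1 = −28579·214792 + 91129·67361
So 67361·91129 ≡ 1 (mod 214792).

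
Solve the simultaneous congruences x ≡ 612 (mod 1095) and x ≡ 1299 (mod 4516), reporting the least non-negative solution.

Write x = 612 + 1095·k. Then 1095·k ≡ 1299 − 612 ≡ 687 (mod 4516).
Need 1095⁻¹ mod 4516. Extended Euclid on (4516, 1095):
4516 = 4*1095 + 136
1095 = 8*136 + 7
136 = 19*7 + 3
7 = 2*3 + 1
3 = 3*1 + 0
Back-substitute:
1 = 7 − 2·3
1 = −2·136 + 39·7
1 = 39·1095 − 314·136
1 = −314·4516 + 1295·1095
1095⁻¹ ≡ 1295 (mod 4516), so k ≡ 1295·687 ≡ 13 (mod 4516).
x = 612 + 1095·13 = 14847.

14847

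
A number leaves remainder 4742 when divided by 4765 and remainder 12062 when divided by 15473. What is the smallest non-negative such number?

Write x = 4742 + 4765·k. Then 4765·k ≡ 12062 − 4742 ≡ 7320 (mod 15473).
Need 4765⁻¹ mod 15473. Extended Euclid on (15473, 4765):
15473 = 3×4765 + 1178
4765 = 4×1178 + 53
1178 = 22×53 + 12
53 = 4×12 + 5
12 = 2×5 + 2
5 = 2×2 + 1
2 = 2×1 + 0
Back-substitute:
1 = 5 − 2·2
1 = −2·12 + 5·5
1 = 5·53 − 22·12
1 = −22·1178 + 489·53
1 = 489·4765 − 1978·1178
1 = −1978·15473 + 6423·4765
4765⁻¹ ≡ 6423 (mod 15473), so k ≡ 6423·7320 ≡ 9386 (mod 15473).
x = 4742 + 4765·9386 = 44729032.

44729032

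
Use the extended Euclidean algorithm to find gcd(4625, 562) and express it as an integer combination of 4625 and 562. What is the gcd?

Euclidean algorithm:
4625 = 8×562 + 129
562 = 4×129 + 46
129 = 2×46 + 37
46 = 1×37 + 9
37 = 4×9 + 1
9 = 9×1 + 0
gcd(4625, 562) = 1.
Express as a combination:
1 = 37 − 4·9
1 = −4·46 + 5·37
1 = 5·129 − 14·46
1 = −14·562 + 61·129
1 = 61·4625 − 502·562
So 1 = (61)·4625 + (-502)·562.

1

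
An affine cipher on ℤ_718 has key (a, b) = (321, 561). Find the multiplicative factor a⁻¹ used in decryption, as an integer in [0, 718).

Extended Euclidean algorithm:
718 = 2*321 + 76
321 = 4*76 + 17
76 = 4*17 + 8
17 = 2*8 + 1
8 = 8*1 + 0
The gcd is 1. Working backward:
1 = 17 − 2·8
1 = −2·76 + 9·17
1 = 9·321 − 38·76
1 = −38·718 + 85·321
So 321·85 ≡ 1 (mod 718).

85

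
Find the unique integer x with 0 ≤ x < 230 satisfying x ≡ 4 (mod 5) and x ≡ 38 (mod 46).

Write x = 4 + 5·k. Then 5·k ≡ 38 − 4 ≡ 34 (mod 46).
Need 5⁻¹ mod 46. Extended Euclid on (46, 5):
46 = 9·5 + 1
5 = 5·1 + 0
Back-substitute:
1 = 46 − 9·5
5⁻¹ ≡ 37 (mod 46), so k ≡ 37·34 ≡ 16 (mod 46).
x = 4 + 5·16 = 84.

84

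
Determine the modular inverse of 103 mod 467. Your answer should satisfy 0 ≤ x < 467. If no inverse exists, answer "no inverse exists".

399

gcd(467, 103) by repeated division:
467 = 4·103 + 55
103 = 1·55 + 48
55 = 1·48 + 7
48 = 6·7 + 6
7 = 1·6 + 1
6 = 6·1 + 0
gcd = 1, so the inverse exists. Back-substitute:
1 = 7 − 6
1 = −48 + 7·7
1 = 7·55 − 8·48
1 = −8·103 + 15·55
1 = 15·467 − 68·103
Thus 103·(-68) ≡ 1 (mod 467); reducing, -68 mod 467 = 399.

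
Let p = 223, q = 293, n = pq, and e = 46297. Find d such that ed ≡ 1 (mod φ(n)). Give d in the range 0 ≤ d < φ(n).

φ(n) = (p−1)(q−1) = 222·292 = 64824.
Need d with 46297·d ≡ 1 (mod 64824). Apply the extended Euclidean algorithm:
64824 = 1×46297 + 18527
46297 = 2×18527 + 9243
18527 = 2×9243 + 41
9243 = 225×41 + 18
41 = 2×18 + 5
18 = 3×5 + 3
5 = 1×3 + 2
3 = 1×2 + 1
2 = 2×1 + 0
Back-substitute:
1 = 3 − 2
1 = −5 + 2·3
1 = 2·18 − 7·5
1 = −7·41 + 16·18
1 = 16·9243 − 3607·41
1 = −3607·18527 + 7230·9243
1 = 7230·46297 − 18067·18527
1 = −18067·64824 + 25297·46297
So 46297·25297 ≡ 1 (mod 64824), hence d = 25297.

25297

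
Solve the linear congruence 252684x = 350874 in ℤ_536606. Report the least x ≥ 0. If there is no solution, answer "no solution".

240916

First find gcd(252684, 536606):
536606 = 2×252684 + 31238
252684 = 8×31238 + 2780
31238 = 11×2780 + 658
2780 = 4×658 + 148
658 = 4×148 + 66
148 = 2×66 + 16
66 = 4×16 + 2
16 = 8×2 + 0
gcd = 2 and 2 | 350874, so solutions exist. Divide through by 2: 126342x ≡ 175437 (mod 268303).
Now find 126342⁻¹ mod 268303:
268303 = 2·126342 + 15619
126342 = 8·15619 + 1390
15619 = 11·1390 + 329
1390 = 4·329 + 74
329 = 4·74 + 33
74 = 2·33 + 8
33 = 4·8 + 1
8 = 8·1 + 0
Back-substitute:
1 = 33 − 4·8
1 = −4·74 + 9·33
1 = 9·329 − 40·74
1 = −40·1390 + 169·329
1 = 169·15619 − 1899·1390
1 = −1899·126342 + 15361·15619
1 = 15361·268303 − 32621·126342
So 126342·(-32621) ≡ 1 (mod 268303), i.e. 126342⁻¹ ≡ 235682.
Then x ≡ 235682·175437 ≡ 240916 (mod 268303); the smallest non-negative solution is x = 240916.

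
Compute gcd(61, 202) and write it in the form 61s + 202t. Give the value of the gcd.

1

Apply Euclid's algorithm to 202 and 61:
202 = 3*61 + 19
61 = 3*19 + 4
19 = 4*4 + 3
4 = 1*3 + 1
3 = 3*1 + 0
gcd(61, 202) = 1.
Express as a combination:
1 = 4 − 3
1 = −19 + 5·4
1 = 5·61 − 16·19
1 = −16·202 + 53·61
So 1 = (-16)·202 + (53)·61.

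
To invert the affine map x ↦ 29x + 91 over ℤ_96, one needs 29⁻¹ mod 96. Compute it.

53

gcd(96, 29) by repeated division:
96 = 3×29 + 9
29 = 3×9 + 2
9 = 4×2 + 1
2 = 2×1 + 0
The gcd is 1. Working backward:
1 = 9 − 4·2
1 = −4·29 + 13·9
1 = 13·96 − 43·29
So 29·(-43) ≡ 1 (mod 96), and -43 ≡ 53 (mod 96).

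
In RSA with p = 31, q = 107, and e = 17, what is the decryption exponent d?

φ(n) = (p−1)(q−1) = 30·106 = 3180.
Need d with 17·d ≡ 1 (mod 3180). Apply the extended Euclidean algorithm:
3180 = 187*17 + 1
17 = 17*1 + 0
Back-substitute:
1 = 3180 − 187·17
So 17·(-187) ≡ 1 (mod 3180), hence d ≡ -187 ≡ 2993 (mod 3180).

2993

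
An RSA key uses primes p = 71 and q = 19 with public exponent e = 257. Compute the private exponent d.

φ(n) = (p−1)(q−1) = 70·18 = 1260.
Need d with 257·d ≡ 1 (mod 1260). Apply the extended Euclidean algorithm:
1260 = 4*257 + 232
257 = 1*232 + 25
232 = 9*25 + 7
25 = 3*7 + 4
7 = 1*4 + 3
4 = 1*3 + 1
3 = 3*1 + 0
Back-substitute:
1 = 4 − 3
1 = −7 + 2·4
1 = 2·25 − 7·7
1 = −7·232 + 65·25
1 = 65·257 − 72·232
1 = −72·1260 + 353·257
So 257·353 ≡ 1 (mod 1260), hence d = 353.

353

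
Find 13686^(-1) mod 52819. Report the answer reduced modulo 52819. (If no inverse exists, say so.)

gcd(52819, 13686) by repeated division:
52819 = 3×13686 + 11761
13686 = 1×11761 + 1925
11761 = 6×1925 + 211
1925 = 9×211 + 26
211 = 8×26 + 3
26 = 8×3 + 2
3 = 1×2 + 1
2 = 2×1 + 0
The gcd is 1. Working backward:
1 = 3 − 2
1 = −26 + 9·3
1 = 9·211 − 73·26
1 = −73·1925 + 666·211
1 = 666·11761 − 4069·1925
1 = −4069·13686 + 4735·11761
1 = 4735·52819 − 18274·13686
So 13686·(-18274) ≡ 1 (mod 52819), and -18274 ≡ 34545 (mod 52819).

34545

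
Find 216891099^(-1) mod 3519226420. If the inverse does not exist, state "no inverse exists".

Run Euclid on (3519226420, 216891099):
3519226420 = 16·216891099 + 48968836
216891099 = 4·48968836 + 21015755
48968836 = 2·21015755 + 6937326
21015755 = 3·6937326 + 203777
6937326 = 34·203777 + 8908
203777 = 22·8908 + 7801
8908 = 1·7801 + 1107
7801 = 7·1107 + 52
1107 = 21·52 + 15
52 = 3·15 + 7
15 = 2·7 + 1
7 = 7·1 + 0
gcd = 1, so the inverse exists. Back-substitute:
1 = 15 − 2·7
1 = −2·52 + 7·15
1 = 7·1107 − 149·52
1 = −149·7801 + 1050·1107
1 = 1050·8908 − 1199·7801
1 = −1199·203777 + 27428·8908
1 = 27428·6937326 − 933751·203777
1 = −933751·21015755 + 2828681·6937326
1 = 2828681·48968836 − 6591113·21015755
1 = −6591113·216891099 + 29193133·48968836
1 = 29193133·3519226420 − 473681241·216891099
Hence 216891099⁻¹ ≡ -473681241 ≡ 3045545179 (mod 3519226420).

3045545179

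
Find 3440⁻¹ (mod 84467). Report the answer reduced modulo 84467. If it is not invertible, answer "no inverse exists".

20552

Apply the Euclidean algorithm to 84467 and 3440:
84467 = 24*3440 + 1907
3440 = 1*1907 + 1533
1907 = 1*1533 + 374
1533 = 4*374 + 37
374 = 10*37 + 4
37 = 9*4 + 1
4 = 4*1 + 0
The gcd is 1. Working backward:
1 = 37 − 9·4
1 = −9·374 + 91·37
1 = 91·1533 − 373·374
1 = −373·1907 + 464·1533
1 = 464·3440 − 837·1907
1 = −837·84467 + 20552·3440
So 3440·20552 ≡ 1 (mod 84467).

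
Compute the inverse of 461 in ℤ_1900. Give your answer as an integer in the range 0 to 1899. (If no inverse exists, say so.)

gcd(1900, 461) by repeated division:
1900 = 4·461 + 56
461 = 8·56 + 13
56 = 4·13 + 4
13 = 3·4 + 1
4 = 4·1 + 0
The gcd is 1. Working backward:
1 = 13 − 3·4
1 = −3·56 + 13·13
1 = 13·461 − 107·56
1 = −107·1900 + 441·461
So 461·441 ≡ 1 (mod 1900).

441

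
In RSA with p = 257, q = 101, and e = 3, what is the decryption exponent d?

17067

φ(n) = (p−1)(q−1) = 256·100 = 25600.
Need d with 3·d ≡ 1 (mod 25600). Apply the extended Euclidean algorithm:
25600 = 8533*3 + 1
3 = 3*1 + 0
Back-substitute:
1 = 25600 − 8533·3
So 3·(-8533) ≡ 1 (mod 25600), hence d ≡ -8533 ≡ 17067 (mod 25600).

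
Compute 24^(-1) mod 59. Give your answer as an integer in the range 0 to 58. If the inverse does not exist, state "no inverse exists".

32

Extended Euclidean algorithm:
59 = 2*24 + 11
24 = 2*11 + 2
11 = 5*2 + 1
2 = 2*1 + 0
gcd = 1, so the inverse exists. Back-substitute:
1 = 11 − 5·2
1 = −5·24 + 11·11
1 = 11·59 − 27·24
So 24·(-27) ≡ 1 (mod 59), and -27 ≡ 32 (mod 59).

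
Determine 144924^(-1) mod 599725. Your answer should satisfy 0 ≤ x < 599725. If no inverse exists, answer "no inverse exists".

gcd(599725, 144924) by repeated division:
599725 = 4·144924 + 20029
144924 = 7·20029 + 4721
20029 = 4·4721 + 1145
4721 = 4·1145 + 141
1145 = 8·141 + 17
141 = 8·17 + 5
17 = 3·5 + 2
5 = 2·2 + 1
2 = 2·1 + 0
gcd = 1, so the inverse exists. Back-substitute:
1 = 5 − 2·2
1 = −2·17 + 7·5
1 = 7·141 − 58·17
1 = −58·1145 + 471·141
1 = 471·4721 − 1942·1145
1 = −1942·20029 + 8239·4721
1 = 8239·144924 − 59615·20029
1 = −59615·599725 + 246699·144924
So 144924·246699 ≡ 1 (mod 599725).

246699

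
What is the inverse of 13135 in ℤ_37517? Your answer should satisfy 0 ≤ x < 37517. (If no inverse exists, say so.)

31496

Extended Euclidean algorithm:
37517 = 2*13135 + 11247
13135 = 1*11247 + 1888
11247 = 5*1888 + 1807
1888 = 1*1807 + 81
1807 = 22*81 + 25
81 = 3*25 + 6
25 = 4*6 + 1
6 = 6*1 + 0
gcd = 1, so the inverse exists. Back-substitute:
1 = 25 − 4·6
1 = −4·81 + 13·25
1 = 13·1807 − 290·81
1 = −290·1888 + 303·1807
1 = 303·11247 − 1805·1888
1 = −1805·13135 + 2108·11247
1 = 2108·37517 − 6021·13135
So 13135·(-6021) ≡ 1 (mod 37517), and -6021 ≡ 31496 (mod 37517).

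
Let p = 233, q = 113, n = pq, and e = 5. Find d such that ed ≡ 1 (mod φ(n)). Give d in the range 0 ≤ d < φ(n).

φ(n) = (p−1)(q−1) = 232·112 = 25984.
Need d with 5·d ≡ 1 (mod 25984). Apply the extended Euclidean algorithm:
25984 = 5196·5 + 4
5 = 1·4 + 1
4 = 4·1 + 0
Back-substitute:
1 = 5 − 4
1 = −25984 + 5197·5
So 5·5197 ≡ 1 (mod 25984), hence d = 5197.

5197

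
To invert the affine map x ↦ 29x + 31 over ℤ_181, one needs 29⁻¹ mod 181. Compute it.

25

gcd(181, 29) by repeated division:
181 = 6×29 + 7
29 = 4×7 + 1
7 = 7×1 + 0
Since gcd(29, 181) = 1, back-substitute to write 1 as a combination:
1 = 29 − 4·7
1 = −4·181 + 25·29
So 29·25 ≡ 1 (mod 181).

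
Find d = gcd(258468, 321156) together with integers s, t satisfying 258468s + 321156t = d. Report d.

Euclidean algorithm:
321156 = 1·258468 + 62688
258468 = 4·62688 + 7716
62688 = 8·7716 + 960
7716 = 8·960 + 36
960 = 26·36 + 24
36 = 1·24 + 12
24 = 2·12 + 0
gcd(258468, 321156) = 12.
Back-substituting:
12 = 36 − 24
12 = −960 + 27·36
12 = 27·7716 − 217·960
12 = −217·62688 + 1763·7716
12 = 1763·258468 − 7269·62688
12 = −7269·321156 + 9032·258468
So 12 = (-7269)·321156 + (9032)·258468.

12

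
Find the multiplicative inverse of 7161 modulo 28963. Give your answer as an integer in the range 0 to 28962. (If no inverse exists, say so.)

no inverse exists

Compute gcd(7161, 28963):
28963 = 4*7161 + 319
7161 = 22*319 + 143
319 = 2*143 + 33
143 = 4*33 + 11
33 = 3*11 + 0
The gcd is 11, not 1, hence no inverse exists.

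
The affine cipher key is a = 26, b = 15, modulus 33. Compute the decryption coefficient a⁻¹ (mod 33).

Apply the Euclidean algorithm to 33 and 26:
33 = 1×26 + 7
26 = 3×7 + 5
7 = 1×5 + 2
5 = 2×2 + 1
2 = 2×1 + 0
Since gcd(26, 33) = 1, back-substitute to write 1 as a combination:
1 = 5 − 2·2
1 = −2·7 + 3·5
1 = 3·26 − 11·7
1 = −11·33 + 14·26
So 26·14 ≡ 1 (mod 33).

14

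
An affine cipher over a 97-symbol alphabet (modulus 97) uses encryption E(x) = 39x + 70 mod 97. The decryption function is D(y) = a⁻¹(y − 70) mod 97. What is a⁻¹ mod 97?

5

Extended Euclidean algorithm:
97 = 2·39 + 19
39 = 2·19 + 1
19 = 19·1 + 0
gcd = 1, so the inverse exists. Back-substitute:
1 = 39 − 2·19
1 = −2·97 + 5·39
So 39·5 ≡ 1 (mod 97).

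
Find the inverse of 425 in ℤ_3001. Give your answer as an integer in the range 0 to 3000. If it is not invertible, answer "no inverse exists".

346

gcd(3001, 425) by repeated division:
3001 = 7*425 + 26
425 = 16*26 + 9
26 = 2*9 + 8
9 = 1*8 + 1
8 = 8*1 + 0
Since gcd(425, 3001) = 1, back-substitute to write 1 as a combination:
1 = 9 − 8
1 = −26 + 3·9
1 = 3·425 − 49·26
1 = −49·3001 + 346·425
So 425·346 ≡ 1 (mod 3001).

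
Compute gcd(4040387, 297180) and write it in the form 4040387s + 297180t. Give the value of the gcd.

13

Apply Euclid's algorithm to 4040387 and 297180:
4040387 = 13×297180 + 177047
297180 = 1×177047 + 120133
177047 = 1×120133 + 56914
120133 = 2×56914 + 6305
56914 = 9×6305 + 169
6305 = 37×169 + 52
169 = 3×52 + 13
52 = 4×13 + 0
gcd(4040387, 297180) = 13.
Back-substituting:
13 = 169 − 3·52
13 = −3·6305 + 112·169
13 = 112·56914 − 1011·6305
13 = −1011·120133 + 2134·56914
13 = 2134·177047 − 3145·120133
13 = −3145·297180 + 5279·177047
13 = 5279·4040387 − 71772·297180
So 13 = (5279)·4040387 + (-71772)·297180.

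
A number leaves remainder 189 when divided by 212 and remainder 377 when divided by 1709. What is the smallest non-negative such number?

198621

Write x = 189 + 212·k. Then 212·k ≡ 377 − 189 ≡ 188 (mod 1709).
Need 212⁻¹ mod 1709. Extended Euclid on (1709, 212):
1709 = 8·212 + 13
212 = 16·13 + 4
13 = 3·4 + 1
4 = 4·1 + 0
Back-substitute:
1 = 13 − 3·4
1 = −3·212 + 49·13
1 = 49·1709 − 395·212
212⁻¹ ≡ 1314 (mod 1709), so k ≡ 1314·188 ≡ 936 (mod 1709).
x = 189 + 212·936 = 198621.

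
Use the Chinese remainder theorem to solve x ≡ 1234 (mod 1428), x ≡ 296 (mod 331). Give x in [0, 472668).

Write x = 1234 + 1428·k. Then 1428·k ≡ 296 − 1234 ≡ 55 (mod 331).
Need 1428⁻¹ mod 331. Extended Euclid on (331, 104):
331 = 3·104 + 19
104 = 5·19 + 9
19 = 2·9 + 1
9 = 9·1 + 0
Back-substitute:
1 = 19 − 2·9
1 = −2·104 + 11·19
1 = 11·331 − 35·104
1428⁻¹ ≡ 296 (mod 331), so k ≡ 296·55 ≡ 61 (mod 331).
x = 1234 + 1428·61 = 88342.

88342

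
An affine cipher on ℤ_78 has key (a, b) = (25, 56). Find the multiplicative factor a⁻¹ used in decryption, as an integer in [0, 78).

25

gcd(78, 25) by repeated division:
78 = 3·25 + 3
25 = 8·3 + 1
3 = 3·1 + 0
Since gcd(25, 78) = 1, back-substitute to write 1 as a combination:
1 = 25 − 8·3
1 = −8·78 + 25·25
So 25·25 ≡ 1 (mod 78).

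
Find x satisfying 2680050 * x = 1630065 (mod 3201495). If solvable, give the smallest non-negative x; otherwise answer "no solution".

First find gcd(2680050, 3201495):
3201495 = 1×2680050 + 521445
2680050 = 5×521445 + 72825
521445 = 7×72825 + 11670
72825 = 6×11670 + 2805
11670 = 4×2805 + 450
2805 = 6×450 + 105
450 = 4×105 + 30
105 = 3×30 + 15
30 = 2×15 + 0
gcd = 15 and 15 | 1630065, so solutions exist. Divide through by 15: 178670x ≡ 108671 (mod 213433).
Now find 178670⁻¹ mod 213433:
213433 = 1*178670 + 34763
178670 = 5*34763 + 4855
34763 = 7*4855 + 778
4855 = 6*778 + 187
778 = 4*187 + 30
187 = 6*30 + 7
30 = 4*7 + 2
7 = 3*2 + 1
2 = 2*1 + 0
Back-substitute:
1 = 7 − 3·2
1 = −3·30 + 13·7
1 = 13·187 − 81·30
1 = −81·778 + 337·187
1 = 337·4855 − 2103·778
1 = −2103·34763 + 15058·4855
1 = 15058·178670 − 77393·34763
1 = −77393·213433 + 92451·178670
So 178670⁻¹ ≡ 92451 (mod 213433).
Then x ≡ 92451·108671 ≡ 24445 (mod 213433); the smallest non-negative solution is x = 24445.

24445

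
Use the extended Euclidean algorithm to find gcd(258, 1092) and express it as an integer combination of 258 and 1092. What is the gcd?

6

Apply Euclid's algorithm to 1092 and 258:
1092 = 4·258 + 60
258 = 4·60 + 18
60 = 3·18 + 6
18 = 3·6 + 0
gcd(258, 1092) = 6.
Express as a combination:
6 = 60 − 3·18
6 = −3·258 + 13·60
6 = 13·1092 − 55·258
So 6 = (13)·1092 + (-55)·258.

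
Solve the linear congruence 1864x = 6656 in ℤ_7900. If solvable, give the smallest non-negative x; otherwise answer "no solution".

First find gcd(1864, 7900):
7900 = 4·1864 + 444
1864 = 4·444 + 88
444 = 5·88 + 4
88 = 22·4 + 0
gcd = 4 and 4 | 6656, so solutions exist. Divide through by 4: 466x ≡ 1664 (mod 1975).
Now find 466⁻¹ mod 1975:
1975 = 4×466 + 111
466 = 4×111 + 22
111 = 5×22 + 1
22 = 22×1 + 0
Back-substitute:
1 = 111 − 5·22
1 = −5·466 + 21·111
1 = 21·1975 − 89·466
So 466·(-89) ≡ 1 (mod 1975), i.e. 466⁻¹ ≡ 1886.
Then x ≡ 1886·1664 ≡ 29 (mod 1975); the smallest non-negative solution is x = 29.

29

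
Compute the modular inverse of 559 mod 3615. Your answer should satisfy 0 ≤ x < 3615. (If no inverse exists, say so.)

Run Euclid on (3615, 559):
3615 = 6×559 + 261
559 = 2×261 + 37
261 = 7×37 + 2
37 = 18×2 + 1
2 = 2×1 + 0
gcd = 1, so the inverse exists. Back-substitute:
1 = 37 − 18·2
1 = −18·261 + 127·37
1 = 127·559 − 272·261
1 = −272·3615 + 1759·559
So 559·1759 ≡ 1 (mod 3615).

1759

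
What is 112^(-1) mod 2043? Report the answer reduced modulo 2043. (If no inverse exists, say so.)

gcd(2043, 112) by repeated division:
2043 = 18*112 + 27
112 = 4*27 + 4
27 = 6*4 + 3
4 = 1*3 + 1
3 = 3*1 + 0
gcd = 1, so the inverse exists. Back-substitute:
1 = 4 − 3
1 = −27 + 7·4
1 = 7·112 − 29·27
1 = −29·2043 + 529·112
So 112·529 ≡ 1 (mod 2043).

529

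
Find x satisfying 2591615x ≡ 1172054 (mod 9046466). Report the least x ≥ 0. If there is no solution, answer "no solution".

First find gcd(2591615, 9046466):
9046466 = 3·2591615 + 1271621
2591615 = 2·1271621 + 48373
1271621 = 26·48373 + 13923
48373 = 3·13923 + 6604
13923 = 2·6604 + 715
6604 = 9·715 + 169
715 = 4·169 + 39
169 = 4·39 + 13
39 = 3·13 + 0
gcd = 13 and 13 | 1172054, so solutions exist. Divide through by 13: 199355x ≡ 90158 (mod 695882).
Now find 199355⁻¹ mod 695882:
695882 = 3·199355 + 97817
199355 = 2·97817 + 3721
97817 = 26·3721 + 1071
3721 = 3·1071 + 508
1071 = 2·508 + 55
508 = 9·55 + 13
55 = 4·13 + 3
13 = 4·3 + 1
3 = 3·1 + 0
Back-substitute:
1 = 13 − 4·3
1 = −4·55 + 17·13
1 = 17·508 − 157·55
1 = −157·1071 + 331·508
1 = 331·3721 − 1150·1071
1 = −1150·97817 + 30231·3721
1 = 30231·199355 − 61612·97817
1 = −61612·695882 + 215067·199355
So 199355⁻¹ ≡ 215067 (mod 695882).
Then x ≡ 215067·90158 ≡ 650420 (mod 695882); the smallest non-negative solution is x = 650420.

650420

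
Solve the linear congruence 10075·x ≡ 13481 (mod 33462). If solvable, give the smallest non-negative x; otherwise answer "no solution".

2117

First find gcd(10075, 33462):
33462 = 3·10075 + 3237
10075 = 3·3237 + 364
3237 = 8·364 + 325
364 = 1·325 + 39
325 = 8·39 + 13
39 = 3·13 + 0
gcd = 13 and 13 | 13481, so solutions exist. Divide through by 13: 775x ≡ 1037 (mod 2574).
Now find 775⁻¹ mod 2574:
2574 = 3×775 + 249
775 = 3×249 + 28
249 = 8×28 + 25
28 = 1×25 + 3
25 = 8×3 + 1
3 = 3×1 + 0
Back-substitute:
1 = 25 − 8·3
1 = −8·28 + 9·25
1 = 9·249 − 80·28
1 = −80·775 + 249·249
1 = 249·2574 − 827·775
So 775·(-827) ≡ 1 (mod 2574), i.e. 775⁻¹ ≡ 1747.
Then x ≡ 1747·1037 ≡ 2117 (mod 2574); the smallest non-negative solution is x = 2117.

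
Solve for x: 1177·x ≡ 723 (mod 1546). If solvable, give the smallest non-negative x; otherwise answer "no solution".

First find gcd(1177, 1546):
1546 = 1·1177 + 369
1177 = 3·369 + 70
369 = 5·70 + 19
70 = 3·19 + 13
19 = 1·13 + 6
13 = 2·6 + 1
6 = 6·1 + 0
gcd = 1, so a unique solution mod 1546 exists.
Back-substitute for the Bézout coefficients:
1 = 13 − 2·6
1 = −2·19 + 3·13
1 = 3·70 − 11·19
1 = −11·369 + 58·70
1 = 58·1177 − 185·369
1 = −185·1546 + 243·1177
So 1177·(243) ≡ 1 (mod 1546), giving 1177⁻¹ ≡ 243.
x ≡ 1177⁻¹·723 ≡ 243·723 ≡ 991 (mod 1546).

991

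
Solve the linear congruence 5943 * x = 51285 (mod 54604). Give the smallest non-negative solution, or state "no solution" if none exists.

First find gcd(5943, 54604):
54604 = 9*5943 + 1117
5943 = 5*1117 + 358
1117 = 3*358 + 43
358 = 8*43 + 14
43 = 3*14 + 1
14 = 14*1 + 0
gcd = 1, so a unique solution mod 54604 exists.
Back-substitute for the Bézout coefficients:
1 = 43 − 3·14
1 = −3·358 + 25·43
1 = 25·1117 − 78·358
1 = −78·5943 + 415·1117
1 = 415·54604 − 3813·5943
So 5943·(-3813) ≡ 1 (mod 54604), giving 5943⁻¹ ≡ 50791.
x ≡ 5943⁻¹·51285 ≡ 50791·51285 ≡ 41823 (mod 54604).

41823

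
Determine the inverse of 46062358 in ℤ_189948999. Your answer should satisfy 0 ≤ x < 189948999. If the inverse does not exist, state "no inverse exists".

44888725

Run Euclid on (189948999, 46062358):
189948999 = 4*46062358 + 5699567
46062358 = 8*5699567 + 465822
5699567 = 12*465822 + 109703
465822 = 4*109703 + 27010
109703 = 4*27010 + 1663
27010 = 16*1663 + 402
1663 = 4*402 + 55
402 = 7*55 + 17
55 = 3*17 + 4
17 = 4*4 + 1
4 = 4*1 + 0
Since gcd(46062358, 189948999) = 1, back-substitute to write 1 as a combination:
1 = 17 − 4·4
1 = −4·55 + 13·17
1 = 13·402 − 95·55
1 = −95·1663 + 393·402
1 = 393·27010 − 6383·1663
1 = −6383·109703 + 25925·27010
1 = 25925·465822 − 110083·109703
1 = −110083·5699567 + 1346921·465822
1 = 1346921·46062358 − 10885451·5699567
1 = −10885451·189948999 + 44888725·46062358
So 46062358·44888725 ≡ 1 (mod 189948999).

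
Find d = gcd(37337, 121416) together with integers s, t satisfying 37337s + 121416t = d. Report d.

1

Apply Euclid's algorithm to 121416 and 37337:
121416 = 3×37337 + 9405
37337 = 3×9405 + 9122
9405 = 1×9122 + 283
9122 = 32×283 + 66
283 = 4×66 + 19
66 = 3×19 + 9
19 = 2×9 + 1
9 = 9×1 + 0
gcd(37337, 121416) = 1.
Back-substituting:
1 = 19 − 2·9
1 = −2·66 + 7·19
1 = 7·283 − 30·66
1 = −30·9122 + 967·283
1 = 967·9405 − 997·9122
1 = −997·37337 + 3958·9405
1 = 3958·121416 − 12871·37337
So 1 = (3958)·121416 + (-12871)·37337.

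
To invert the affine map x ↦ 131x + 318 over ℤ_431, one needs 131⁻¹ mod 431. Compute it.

Apply the Euclidean algorithm to 431 and 131:
431 = 3×131 + 38
131 = 3×38 + 17
38 = 2×17 + 4
17 = 4×4 + 1
4 = 4×1 + 0
Since gcd(131, 431) = 1, back-substitute to write 1 as a combination:
1 = 17 − 4·4
1 = −4·38 + 9·17
1 = 9·131 − 31·38
1 = −31·431 + 102·131
So 131·102 ≡ 1 (mod 431).

102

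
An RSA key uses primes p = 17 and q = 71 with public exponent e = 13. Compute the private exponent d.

517

φ(n) = (p−1)(q−1) = 16·70 = 1120.
Need d with 13·d ≡ 1 (mod 1120). Apply the extended Euclidean algorithm:
1120 = 86·13 + 2
13 = 6·2 + 1
2 = 2·1 + 0
Back-substitute:
1 = 13 − 6·2
1 = −6·1120 + 517·13
So 13·517 ≡ 1 (mod 1120), hence d = 517.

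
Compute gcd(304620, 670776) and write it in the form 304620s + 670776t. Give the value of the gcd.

Euclidean algorithm:
670776 = 2*304620 + 61536
304620 = 4*61536 + 58476
61536 = 1*58476 + 3060
58476 = 19*3060 + 336
3060 = 9*336 + 36
336 = 9*36 + 12
36 = 3*12 + 0
gcd(304620, 670776) = 12.
Express as a combination:
12 = 336 − 9·36
12 = −9·3060 + 82·336
12 = 82·58476 − 1567·3060
12 = −1567·61536 + 1649·58476
12 = 1649·304620 − 8163·61536
12 = −8163·670776 + 17975·304620
So 12 = (-8163)·670776 + (17975)·304620.

12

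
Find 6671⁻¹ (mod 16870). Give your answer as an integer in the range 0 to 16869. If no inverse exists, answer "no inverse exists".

no inverse exists

Euclidean algorithm on 16870, 6671:
16870 = 2·6671 + 3528
6671 = 1·3528 + 3143
3528 = 1·3143 + 385
3143 = 8·385 + 63
385 = 6·63 + 7
63 = 9·7 + 0
Since gcd = 7 > 1, 6671 is not a unit mod 16870.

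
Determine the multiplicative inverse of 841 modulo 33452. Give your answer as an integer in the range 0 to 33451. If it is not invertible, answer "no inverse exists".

3381

Apply the Euclidean algorithm to 33452 and 841:
33452 = 39*841 + 653
841 = 1*653 + 188
653 = 3*188 + 89
188 = 2*89 + 10
89 = 8*10 + 9
10 = 1*9 + 1
9 = 9*1 + 0
Since gcd(841, 33452) = 1, back-substitute to write 1 as a combination:
1 = 10 − 9
1 = −89 + 9·10
1 = 9·188 − 19·89
1 = −19·653 + 66·188
1 = 66·841 − 85·653
1 = −85·33452 + 3381·841
So 841·3381 ≡ 1 (mod 33452).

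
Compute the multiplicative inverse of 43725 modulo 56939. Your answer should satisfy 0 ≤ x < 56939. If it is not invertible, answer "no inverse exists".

42896

Apply the Euclidean algorithm to 56939 and 43725:
56939 = 1×43725 + 13214
43725 = 3×13214 + 4083
13214 = 3×4083 + 965
4083 = 4×965 + 223
965 = 4×223 + 73
223 = 3×73 + 4
73 = 18×4 + 1
4 = 4×1 + 0
The gcd is 1. Working backward:
1 = 73 − 18·4
1 = −18·223 + 55·73
1 = 55·965 − 238·223
1 = −238·4083 + 1007·965
1 = 1007·13214 − 3259·4083
1 = −3259·43725 + 10784·13214
1 = 10784·56939 − 14043·43725
So 43725·(-14043) ≡ 1 (mod 56939), and -14043 ≡ 42896 (mod 56939).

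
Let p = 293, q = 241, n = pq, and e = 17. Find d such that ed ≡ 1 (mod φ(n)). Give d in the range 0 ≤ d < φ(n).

φ(n) = (p−1)(q−1) = 292·240 = 70080.
Need d with 17·d ≡ 1 (mod 70080). Apply the extended Euclidean algorithm:
70080 = 4122*17 + 6
17 = 2*6 + 5
6 = 1*5 + 1
5 = 5*1 + 0
Back-substitute:
1 = 6 − 5
1 = −17 + 3·6
1 = 3·70080 − 12367·17
So 17·(-12367) ≡ 1 (mod 70080), hence d ≡ -12367 ≡ 57713 (mod 70080).

57713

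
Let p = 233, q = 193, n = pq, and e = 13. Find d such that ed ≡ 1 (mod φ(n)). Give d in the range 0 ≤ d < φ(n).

6853

φ(n) = (p−1)(q−1) = 232·192 = 44544.
Need d with 13·d ≡ 1 (mod 44544). Apply the extended Euclidean algorithm:
44544 = 3426·13 + 6
13 = 2·6 + 1
6 = 6·1 + 0
Back-substitute:
1 = 13 − 2·6
1 = −2·44544 + 6853·13
So 13·6853 ≡ 1 (mod 44544), hence d = 6853.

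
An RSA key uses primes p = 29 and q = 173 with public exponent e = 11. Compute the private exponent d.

φ(n) = (p−1)(q−1) = 28·172 = 4816.
Need d with 11·d ≡ 1 (mod 4816). Apply the extended Euclidean algorithm:
4816 = 437·11 + 9
11 = 1·9 + 2
9 = 4·2 + 1
2 = 2·1 + 0
Back-substitute:
1 = 9 − 4·2
1 = −4·11 + 5·9
1 = 5·4816 − 2189·11
So 11·(-2189) ≡ 1 (mod 4816), hence d ≡ -2189 ≡ 2627 (mod 4816).

2627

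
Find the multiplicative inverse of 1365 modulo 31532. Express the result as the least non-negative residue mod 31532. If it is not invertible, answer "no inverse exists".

18873

Extended Euclidean algorithm:
31532 = 23×1365 + 137
1365 = 9×137 + 132
137 = 1×132 + 5
132 = 26×5 + 2
5 = 2×2 + 1
2 = 2×1 + 0
The gcd is 1. Working backward:
1 = 5 − 2·2
1 = −2·132 + 53·5
1 = 53·137 − 55·132
1 = −55·1365 + 548·137
1 = 548·31532 − 12659·1365
Thus 1365·(-12659) ≡ 1 (mod 31532); reducing, -12659 mod 31532 = 18873.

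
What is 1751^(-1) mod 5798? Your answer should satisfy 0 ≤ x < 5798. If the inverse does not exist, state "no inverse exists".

3149

gcd(5798, 1751) by repeated division:
5798 = 3*1751 + 545
1751 = 3*545 + 116
545 = 4*116 + 81
116 = 1*81 + 35
81 = 2*35 + 11
35 = 3*11 + 2
11 = 5*2 + 1
2 = 2*1 + 0
Since gcd(1751, 5798) = 1, back-substitute to write 1 as a combination:
1 = 11 − 5·2
1 = −5·35 + 16·11
1 = 16·81 − 37·35
1 = −37·116 + 53·81
1 = 53·545 − 249·116
1 = −249·1751 + 800·545
1 = 800·5798 − 2649·1751
Thus 1751·(-2649) ≡ 1 (mod 5798); reducing, -2649 mod 5798 = 3149.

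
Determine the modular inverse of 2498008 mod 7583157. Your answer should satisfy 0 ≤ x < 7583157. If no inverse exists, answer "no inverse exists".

gcd(7583157, 2498008) by repeated division:
7583157 = 3*2498008 + 89133
2498008 = 28*89133 + 2284
89133 = 39*2284 + 57
2284 = 40*57 + 4
57 = 14*4 + 1
4 = 4*1 + 0
The gcd is 1. Working backward:
1 = 57 − 14·4
1 = −14·2284 + 561·57
1 = 561·89133 − 21893·2284
1 = −21893·2498008 + 613565·89133
1 = 613565·7583157 − 1862588·2498008
So 2498008·(-1862588) ≡ 1 (mod 7583157), and -1862588 ≡ 5720569 (mod 7583157).

5720569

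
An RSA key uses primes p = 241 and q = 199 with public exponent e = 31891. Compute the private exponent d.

32731

φ(n) = (p−1)(q−1) = 240·198 = 47520.
Need d with 31891·d ≡ 1 (mod 47520). Apply the extended Euclidean algorithm:
47520 = 1·31891 + 15629
31891 = 2·15629 + 633
15629 = 24·633 + 437
633 = 1·437 + 196
437 = 2·196 + 45
196 = 4·45 + 16
45 = 2·16 + 13
16 = 1·13 + 3
13 = 4·3 + 1
3 = 3·1 + 0
Back-substitute:
1 = 13 − 4·3
1 = −4·16 + 5·13
1 = 5·45 − 14·16
1 = −14·196 + 61·45
1 = 61·437 − 136·196
1 = −136·633 + 197·437
1 = 197·15629 − 4864·633
1 = −4864·31891 + 9925·15629
1 = 9925·47520 − 14789·31891
So 31891·(-14789) ≡ 1 (mod 47520), hence d ≡ -14789 ≡ 32731 (mod 47520).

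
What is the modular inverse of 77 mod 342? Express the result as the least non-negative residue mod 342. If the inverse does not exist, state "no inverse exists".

Apply the Euclidean algorithm to 342 and 77:
342 = 4×77 + 34
77 = 2×34 + 9
34 = 3×9 + 7
9 = 1×7 + 2
7 = 3×2 + 1
2 = 2×1 + 0
Since gcd(77, 342) = 1, back-substitute to write 1 as a combination:
1 = 7 − 3·2
1 = −3·9 + 4·7
1 = 4·34 − 15·9
1 = −15·77 + 34·34
1 = 34·342 − 151·77
Thus 77·(-151) ≡ 1 (mod 342); reducing, -151 mod 342 = 191.

191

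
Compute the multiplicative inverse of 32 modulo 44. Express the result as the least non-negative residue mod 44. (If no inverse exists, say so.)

Euclidean algorithm on 44, 32:
44 = 1*32 + 12
32 = 2*12 + 8
12 = 1*8 + 4
8 = 2*4 + 0
gcd(32, 44) = 4 ≠ 1, so 32 has no multiplicative inverse modulo 44.

no inverse exists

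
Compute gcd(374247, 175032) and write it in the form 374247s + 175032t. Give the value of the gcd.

9

Euclidean algorithm:
374247 = 2·175032 + 24183
175032 = 7·24183 + 5751
24183 = 4·5751 + 1179
5751 = 4·1179 + 1035
1179 = 1·1035 + 144
1035 = 7·144 + 27
144 = 5·27 + 9
27 = 3·9 + 0
gcd(374247, 175032) = 9.
Working backward:
9 = 144 − 5·27
9 = −5·1035 + 36·144
9 = 36·1179 − 41·1035
9 = −41·5751 + 200·1179
9 = 200·24183 − 841·5751
9 = −841·175032 + 6087·24183
9 = 6087·374247 − 13015·175032
So 9 = (6087)·374247 + (-13015)·175032.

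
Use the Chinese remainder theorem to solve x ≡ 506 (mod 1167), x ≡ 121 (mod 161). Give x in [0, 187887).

Write x = 506 + 1167·k. Then 1167·k ≡ 121 − 506 ≡ 98 (mod 161).
Need 1167⁻¹ mod 161. Extended Euclid on (161, 40):
161 = 4×40 + 1
40 = 40×1 + 0
Back-substitute:
1 = 161 − 4·40
1167⁻¹ ≡ 157 (mod 161), so k ≡ 157·98 ≡ 91 (mod 161).
x = 506 + 1167·91 = 106703.

106703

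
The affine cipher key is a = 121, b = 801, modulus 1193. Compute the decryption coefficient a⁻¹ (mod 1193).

562

Run Euclid on (1193, 121):
1193 = 9×121 + 104
121 = 1×104 + 17
104 = 6×17 + 2
17 = 8×2 + 1
2 = 2×1 + 0
Since gcd(121, 1193) = 1, back-substitute to write 1 as a combination:
1 = 17 − 8·2
1 = −8·104 + 49·17
1 = 49·121 − 57·104
1 = −57·1193 + 562·121
So 121·562 ≡ 1 (mod 1193).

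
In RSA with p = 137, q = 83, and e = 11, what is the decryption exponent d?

6083

φ(n) = (p−1)(q−1) = 136·82 = 11152.
Need d with 11·d ≡ 1 (mod 11152). Apply the extended Euclidean algorithm:
11152 = 1013·11 + 9
11 = 1·9 + 2
9 = 4·2 + 1
2 = 2·1 + 0
Back-substitute:
1 = 9 − 4·2
1 = −4·11 + 5·9
1 = 5·11152 − 5069·11
So 11·(-5069) ≡ 1 (mod 11152), hence d ≡ -5069 ≡ 6083 (mod 11152).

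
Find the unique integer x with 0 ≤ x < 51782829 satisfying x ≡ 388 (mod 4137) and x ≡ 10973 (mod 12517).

Write x = 388 + 4137·k. Then 4137·k ≡ 10973 − 388 ≡ 10585 (mod 12517).
Need 4137⁻¹ mod 12517. Extended Euclid on (12517, 4137):
12517 = 3·4137 + 106
4137 = 39·106 + 3
106 = 35·3 + 1
3 = 3·1 + 0
Back-substitute:
1 = 106 − 35·3
1 = −35·4137 + 1366·106
1 = 1366·12517 − 4133·4137
4137⁻¹ ≡ 8384 (mod 12517), so k ≡ 8384·10585 ≡ 11627 (mod 12517).
x = 388 + 4137·11627 = 48101287.

48101287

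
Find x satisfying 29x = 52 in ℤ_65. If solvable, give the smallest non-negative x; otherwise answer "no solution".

13

First find gcd(29, 65):
65 = 2·29 + 7
29 = 4·7 + 1
7 = 7·1 + 0
gcd = 1, so a unique solution mod 65 exists.
Back-substitute for the Bézout coefficients:
1 = 29 − 4·7
1 = −4·65 + 9·29
So 29·(9) ≡ 1 (mod 65), giving 29⁻¹ ≡ 9.
x ≡ 29⁻¹·52 ≡ 9·52 ≡ 13 (mod 65).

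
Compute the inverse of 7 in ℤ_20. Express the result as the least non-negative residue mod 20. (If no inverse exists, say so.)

Apply the Euclidean algorithm to 20 and 7:
20 = 2×7 + 6
7 = 1×6 + 1
6 = 6×1 + 0
gcd = 1, so the inverse exists. Back-substitute:
1 = 7 − 6
1 = −20 + 3·7
So 7·3 ≡ 1 (mod 20).

3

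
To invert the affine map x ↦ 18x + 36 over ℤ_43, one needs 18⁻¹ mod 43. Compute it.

12

Run Euclid on (43, 18):
43 = 2×18 + 7
18 = 2×7 + 4
7 = 1×4 + 3
4 = 1×3 + 1
3 = 3×1 + 0
Since gcd(18, 43) = 1, back-substitute to write 1 as a combination:
1 = 4 − 3
1 = −7 + 2·4
1 = 2·18 − 5·7
1 = −5·43 + 12·18
So 18·12 ≡ 1 (mod 43).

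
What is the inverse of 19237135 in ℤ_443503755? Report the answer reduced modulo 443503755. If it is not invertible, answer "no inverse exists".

no inverse exists

Compute gcd(19237135, 443503755):
443503755 = 23*19237135 + 1049650
19237135 = 18*1049650 + 343435
1049650 = 3*343435 + 19345
343435 = 17*19345 + 14570
19345 = 1*14570 + 4775
14570 = 3*4775 + 245
4775 = 19*245 + 120
245 = 2*120 + 5
120 = 24*5 + 0
The gcd is 5, not 1, hence no inverse exists.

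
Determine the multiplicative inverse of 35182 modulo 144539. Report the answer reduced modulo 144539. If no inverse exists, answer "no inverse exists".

Extended Euclidean algorithm:
144539 = 4*35182 + 3811
35182 = 9*3811 + 883
3811 = 4*883 + 279
883 = 3*279 + 46
279 = 6*46 + 3
46 = 15*3 + 1
3 = 3*1 + 0
gcd = 1, so the inverse exists. Back-substitute:
1 = 46 − 15·3
1 = −15·279 + 91·46
1 = 91·883 − 288·279
1 = −288·3811 + 1243·883
1 = 1243·35182 − 11475·3811
1 = −11475·144539 + 47143·35182
So 35182·47143 ≡ 1 (mod 144539).

47143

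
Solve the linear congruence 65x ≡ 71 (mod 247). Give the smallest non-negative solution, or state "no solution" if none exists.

gcd(65, 247):
247 = 3·65 + 52
65 = 1·52 + 13
52 = 4·13 + 0
gcd = 13, but 13 ∤ 71, so the congruence has no solution.

no solution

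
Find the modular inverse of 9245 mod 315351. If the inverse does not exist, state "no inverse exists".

Run Euclid on (315351, 9245):
315351 = 34×9245 + 1021
9245 = 9×1021 + 56
1021 = 18×56 + 13
56 = 4×13 + 4
13 = 3×4 + 1
4 = 4×1 + 0
gcd = 1, so the inverse exists. Back-substitute:
1 = 13 − 3·4
1 = −3·56 + 13·13
1 = 13·1021 − 237·56
1 = −237·9245 + 2146·1021
1 = 2146·315351 − 73201·9245
Thus 9245·(-73201) ≡ 1 (mod 315351); reducing, -73201 mod 315351 = 242150.

242150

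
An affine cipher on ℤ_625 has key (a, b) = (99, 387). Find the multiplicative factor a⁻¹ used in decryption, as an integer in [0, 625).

Apply the Euclidean algorithm to 625 and 99:
625 = 6·99 + 31
99 = 3·31 + 6
31 = 5·6 + 1
6 = 6·1 + 0
The gcd is 1. Working backward:
1 = 31 − 5·6
1 = −5·99 + 16·31
1 = 16·625 − 101·99
Thus 99·(-101) ≡ 1 (mod 625); reducing, -101 mod 625 = 524.

524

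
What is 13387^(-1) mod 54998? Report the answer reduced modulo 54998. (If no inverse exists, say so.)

Apply the Euclidean algorithm to 54998 and 13387:
54998 = 4*13387 + 1450
13387 = 9*1450 + 337
1450 = 4*337 + 102
337 = 3*102 + 31
102 = 3*31 + 9
31 = 3*9 + 4
9 = 2*4 + 1
4 = 4*1 + 0
The gcd is 1. Working backward:
1 = 9 − 2·4
1 = −2·31 + 7·9
1 = 7·102 − 23·31
1 = −23·337 + 76·102
1 = 76·1450 − 327·337
1 = −327·13387 + 3019·1450
1 = 3019·54998 − 12403·13387
Hence 13387⁻¹ ≡ -12403 ≡ 42595 (mod 54998).

42595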